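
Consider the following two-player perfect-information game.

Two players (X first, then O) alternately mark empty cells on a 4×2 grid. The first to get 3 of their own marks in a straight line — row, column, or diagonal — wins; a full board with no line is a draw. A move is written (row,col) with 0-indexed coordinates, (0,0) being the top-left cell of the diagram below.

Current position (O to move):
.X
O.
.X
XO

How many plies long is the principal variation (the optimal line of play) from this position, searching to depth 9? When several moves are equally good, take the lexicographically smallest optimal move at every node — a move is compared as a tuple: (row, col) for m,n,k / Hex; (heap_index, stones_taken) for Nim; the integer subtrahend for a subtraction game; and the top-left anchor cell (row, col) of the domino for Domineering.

PV length from [.X/O./.X/XO]: 3 plies

p1 O@[.X/O./.X/XO]: (0,0)[OX/O./.X/XO]-1 (1,1)[.X/OO/.X/XO]+0* (2,0)[.X/O./OX/XO]-1
p2 X@[.X/OO/.X/XO]: (0,0)[XX/OO/.X/XO]+0* (2,0)[.X/OO/XX/XO]+0
p3 O@[XX/OO/.X/XO]: (2,0)[XX/OO/OX/XO]+0*
p4 X@[XX/OO/OX/XO] terminal +0; root [.X/O./.X/XO] d9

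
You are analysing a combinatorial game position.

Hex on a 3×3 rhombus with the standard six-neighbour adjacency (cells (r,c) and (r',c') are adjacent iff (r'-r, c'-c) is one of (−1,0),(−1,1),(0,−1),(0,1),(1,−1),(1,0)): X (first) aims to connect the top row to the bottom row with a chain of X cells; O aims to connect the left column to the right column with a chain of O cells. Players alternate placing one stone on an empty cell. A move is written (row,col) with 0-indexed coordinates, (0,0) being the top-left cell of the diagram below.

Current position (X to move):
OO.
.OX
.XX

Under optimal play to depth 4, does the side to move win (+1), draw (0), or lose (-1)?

p1 X@[OO./.OX/.XX]: (0,2)[OOX/.OX/.XX]+1* (1,0)[OO./XOX/.XX]-1 (2,0)[OO./.OX/XXX]-1
p2 O@[OOX/.OX/.XX] terminal -1; root [OO./.OX/.XX] d4

value(OO./.OX/.XX, X) = +1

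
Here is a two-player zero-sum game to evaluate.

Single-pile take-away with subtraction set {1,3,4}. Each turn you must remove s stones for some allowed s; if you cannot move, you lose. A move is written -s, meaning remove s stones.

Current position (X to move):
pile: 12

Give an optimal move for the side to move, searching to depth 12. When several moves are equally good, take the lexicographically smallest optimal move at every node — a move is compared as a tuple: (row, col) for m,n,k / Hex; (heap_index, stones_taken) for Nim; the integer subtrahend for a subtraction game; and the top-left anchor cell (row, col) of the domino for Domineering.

p1 X@[12]: -1[11]-1 -3[9]+1* -4[8]-1
p2 O@[9]: -1[8]-1* -3[6]-1 -4[5]-1
p3 X@[8]: -1[7]+1* -3[5]-1 -4[4]-1
p4 O@[7]: -1[6]-1* -3[4]-1 -4[3]-1
p5 X@[6]: -1[5]-1 -3[3]-1 -4[2]+1*
p6 O@[2]: -1[1]-1*
p7 X@[1]: -1[0]+1*
p8 O@[0] terminal -1; root [12] d12

X's best at [12]: -3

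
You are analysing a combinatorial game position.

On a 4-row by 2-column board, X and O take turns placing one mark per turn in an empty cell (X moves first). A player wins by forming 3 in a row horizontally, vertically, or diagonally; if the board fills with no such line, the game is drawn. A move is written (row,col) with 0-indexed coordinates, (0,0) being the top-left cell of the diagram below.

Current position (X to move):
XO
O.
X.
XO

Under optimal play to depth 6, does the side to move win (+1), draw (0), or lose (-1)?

value(XO/O./X./XO, X) = 0

[XO/O./X./XO] X move#1: (1,1):+0/XO/OX/X./XO*, (2,1):+0/XO/O./XX/XO
[XO/OX/X./XO] O move#2: (2,1):+0/XO/OX/XO/XO*
[XO/OX/XO/XO] end (terminal +0, X#3); searched XO/O./X./XO to 6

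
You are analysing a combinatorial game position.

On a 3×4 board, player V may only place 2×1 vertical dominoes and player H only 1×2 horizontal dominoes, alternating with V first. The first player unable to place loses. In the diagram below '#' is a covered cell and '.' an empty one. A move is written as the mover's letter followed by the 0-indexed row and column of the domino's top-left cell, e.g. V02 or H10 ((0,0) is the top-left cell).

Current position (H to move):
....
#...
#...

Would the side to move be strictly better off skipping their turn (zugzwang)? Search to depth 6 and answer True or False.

zugzwang(..../#.../#..., H) = False

ply 1, H at ..../#.../#... | H00=-1→##../#.../#...; H01=-1→.##./#.../#...; H02=-1→..##/#.../#...; H11=+1→..../###./#...*; H12=+1→..../#.##/#...; H21=-1→..../#.../###.; H22=-1→..../#.../#.##
ply 2, V at ..../###./#... | V03=-1→...#/####/#...*; V13=-1→..../####/#..#
ply 3, H at ...#/####/#... | H00=+1→##.#/####/#...*; H01=+1→.###/####/#...; H21=+1→...#/####/###.; H22=+1→...#/####/#.##
ply 4: ##.#/####/#... is terminal -1 (V); from ..../#.../#... depth 6
pass branch (V moves first from the same position):
  | ply 1, V at ..../#.../#... | V01=-1→.#../##../#...; V02=+1→..#./#.#./#...*; V03=-1→...#/#..#/#...; V11=-1→..../##../##..; V12=+1→..../#.#./#.#.; V13=-1→..../#..#/#..#
  | ply 2, H at ..#./#.#./#... | H00=-1→###./#.#./#...*; H21=-1→..#./#.#./###.; H22=-1→..#./#.#./#.##
  | ply 3, V at ###./#.#./#... | V03=-1→####/#.##/#...; V11=+1→###./###./##..*; V13=-1→###./#.##/#..#
  | ply 4, H at ###./###./##.. | H22=-1→###./###./####*
  | ply 5, V at ###./###./#### | V03=+1→####/####/####*
  | ply 6: ####/####/#### is terminal -1 (H); from ..../#.../#... depth 6
H moving scores +1; H passing scores -1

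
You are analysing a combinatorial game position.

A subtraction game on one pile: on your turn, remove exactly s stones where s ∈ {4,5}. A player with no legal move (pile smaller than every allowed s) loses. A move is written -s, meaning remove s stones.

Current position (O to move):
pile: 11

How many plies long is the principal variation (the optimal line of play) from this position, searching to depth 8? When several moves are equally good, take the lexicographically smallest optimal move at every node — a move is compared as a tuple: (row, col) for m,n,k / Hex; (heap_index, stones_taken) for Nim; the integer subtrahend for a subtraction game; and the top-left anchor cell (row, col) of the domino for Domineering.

PV length from [11]: 2 plies

p1 O@[11]: -4[7]-1* -5[6]-1
p2 X@[7]: -4[3]+1* -5[2]+1
p3 O@[3] terminal -1; root [11] d8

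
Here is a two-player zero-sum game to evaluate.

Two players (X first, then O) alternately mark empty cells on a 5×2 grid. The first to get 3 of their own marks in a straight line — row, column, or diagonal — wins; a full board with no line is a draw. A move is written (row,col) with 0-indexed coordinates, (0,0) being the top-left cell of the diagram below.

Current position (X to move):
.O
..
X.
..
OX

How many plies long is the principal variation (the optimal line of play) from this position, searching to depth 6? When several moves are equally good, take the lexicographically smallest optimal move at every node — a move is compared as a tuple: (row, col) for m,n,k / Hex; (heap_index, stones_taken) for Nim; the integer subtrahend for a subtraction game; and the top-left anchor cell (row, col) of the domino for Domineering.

PV length from [.O/../X./../OX]: 5 plies

[.O/../X./../OX] X move#1: (0,0):+0/XO/../X./../OX, (1,0):+1/.O/X./X./../OX*, (1,1):+0/.O/.X/X./../OX, (2,1):+1/.O/../XX/../OX, (3,0):+0/.O/../X./X./OX, (3,1):+0/.O/../X./.X/OX
[.O/X./X./../OX] O move#2: (0,0):-1/OO/X./X./../OX*, (1,1):-1/.O/XO/X./../OX, (2,1):-1/.O/X./XO/../OX, (3,0):-1/.O/X./X./O./OX, (3,1):-1/.O/X./X./.O/OX
[OO/X./X./../OX] X move#3: (1,1):+0/OO/XX/X./../OX, (2,1):+1/OO/X./XX/../OX*, (3,0):+1/OO/X./X./X./OX, (3,1):+1/OO/X./X./.X/OX
[OO/X./XX/../OX] O move#4: (1,1):-1/OO/XO/XX/../OX*, (3,0):-1/OO/X./XX/O./OX, (3,1):-1/OO/X./XX/.O/OX
[OO/XO/XX/../OX] X move#5: (3,0):+1/OO/XO/XX/X./OX*, (3,1):+1/OO/XO/XX/.X/OX
[OO/XO/XX/X./OX] end (terminal -1, O#6); searched .O/../X./../OX to 6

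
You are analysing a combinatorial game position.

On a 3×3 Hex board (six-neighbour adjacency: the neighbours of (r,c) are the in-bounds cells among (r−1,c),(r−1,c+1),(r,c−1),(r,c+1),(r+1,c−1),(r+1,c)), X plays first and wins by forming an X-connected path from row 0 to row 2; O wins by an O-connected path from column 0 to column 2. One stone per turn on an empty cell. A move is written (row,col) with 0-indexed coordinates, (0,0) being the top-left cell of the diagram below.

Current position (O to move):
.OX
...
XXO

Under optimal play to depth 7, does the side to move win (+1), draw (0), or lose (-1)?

p1 O@[.OX/.../XXO]: (0,0)[OOX/.../XXO]-1* (1,0)[.OX/O../XXO]-1 (1,1)[.OX/.O./XXO]-1 (1,2)[.OX/..O/XXO]-1
p2 X@[OOX/.../XXO]: (1,0)[OOX/X../XXO]+1* (1,1)[OOX/.X./XXO]+1 (1,2)[OOX/..X/XXO]+1
p3 O@[OOX/X../XXO]: (1,1)[OOX/XO./XXO]-1* (1,2)[OOX/X.O/XXO]-1
p4 X@[OOX/XO./XXO]: (1,2)[OOX/XOX/XXO]+1*
p5 O@[OOX/XOX/XXO] terminal -1; root [.OX/.../XXO] d7

value(.OX/.../XXO, O) = -1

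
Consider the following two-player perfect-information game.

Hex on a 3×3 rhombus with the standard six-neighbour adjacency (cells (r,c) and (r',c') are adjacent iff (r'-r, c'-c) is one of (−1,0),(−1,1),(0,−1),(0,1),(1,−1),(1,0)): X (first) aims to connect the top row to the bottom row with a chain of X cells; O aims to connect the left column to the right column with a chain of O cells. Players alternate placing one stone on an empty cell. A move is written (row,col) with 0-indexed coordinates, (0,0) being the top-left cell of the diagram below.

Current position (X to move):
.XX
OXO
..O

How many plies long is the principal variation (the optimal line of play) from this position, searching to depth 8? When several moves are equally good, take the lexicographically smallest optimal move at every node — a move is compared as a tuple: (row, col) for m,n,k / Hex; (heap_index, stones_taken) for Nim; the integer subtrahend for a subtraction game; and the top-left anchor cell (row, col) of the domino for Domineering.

ply 1, X at .XX/OXO/..O | (0,0)=+1→XXX/OXO/..O*; (2,0)=+1→.XX/OXO/X.O; (2,1)=+1→.XX/OXO/.XO
ply 2, O at XXX/OXO/..O | (2,0)=-1→XXX/OXO/O.O*; (2,1)=-1→XXX/OXO/.OO
ply 3, X at XXX/OXO/O.O | (2,1)=+1→XXX/OXO/OXO*
ply 4: XXX/OXO/OXO is terminal -1 (O); from .XX/OXO/..O depth 8

PV length from [.XX/OXO/..O]: 3 plies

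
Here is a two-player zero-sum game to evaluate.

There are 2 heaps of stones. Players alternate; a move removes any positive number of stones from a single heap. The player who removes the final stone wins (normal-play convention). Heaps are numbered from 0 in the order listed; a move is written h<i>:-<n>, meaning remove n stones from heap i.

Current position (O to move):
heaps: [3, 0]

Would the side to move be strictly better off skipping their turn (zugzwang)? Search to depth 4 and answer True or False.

p1 O@[(3,0)]: h0:-1[(2,0)]-1 h0:-2[(1,0)]-1 h0:-3[(0,0)]+1*
p2 X@[(0,0)] terminal -1; root [(3,0)] d4
if O skipped the turn, X would face:
~ p1 X@[(3,0)]: h0:-1[(2,0)]-1 h0:-2[(1,0)]-1 h0:-3[(0,0)]+1*
~ p2 O@[(0,0)] terminal -1; root [(3,0)] d4
compare (O): move=+1 vs pass=-1

zugzwang((3,0), O) = False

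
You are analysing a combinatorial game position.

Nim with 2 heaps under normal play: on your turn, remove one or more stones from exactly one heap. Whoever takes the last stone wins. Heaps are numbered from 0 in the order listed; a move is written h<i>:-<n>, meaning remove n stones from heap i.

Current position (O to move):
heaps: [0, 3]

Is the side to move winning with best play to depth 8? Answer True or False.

p1 O@[(0,3)]: h1:-1[(0,2)]-1 h1:-2[(0,1)]-1 h1:-3[(0,0)]+1*
p2 X@[(0,0)] terminal -1; root [(0,3)] d8

O winning at [(0,3)]: True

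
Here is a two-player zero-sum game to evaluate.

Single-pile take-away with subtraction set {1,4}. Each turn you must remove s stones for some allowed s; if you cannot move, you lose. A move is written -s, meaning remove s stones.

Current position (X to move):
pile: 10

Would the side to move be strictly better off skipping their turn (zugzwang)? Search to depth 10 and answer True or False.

zugzwang(10, X) = True

p1 X@[10]: -1[9]-1* -4[6]-1
p2 O@[9]: -1[8]-1 -4[5]+1*
p3 X@[5]: -1[4]-1* -4[1]-1
p4 O@[4]: -1[3]-1 -4[0]+1*
p5 X@[0] terminal -1; root [10] d10
if X skipped the turn, O would face:
~ p1 O@[10]: -1[9]-1* -4[6]-1
~ p2 X@[9]: -1[8]-1 -4[5]+1*
~ p3 O@[5]: -1[4]-1* -4[1]-1
~ p4 X@[4]: -1[3]-1 -4[0]+1*
~ p5 O@[0] terminal -1; root [10] d10
compare (X): move=-1 vs pass=+1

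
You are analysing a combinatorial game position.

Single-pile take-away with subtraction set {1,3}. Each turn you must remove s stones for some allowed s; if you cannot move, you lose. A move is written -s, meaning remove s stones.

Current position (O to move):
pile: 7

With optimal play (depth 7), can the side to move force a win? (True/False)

ply 1, O at 7 | -1=+1→6*; -3=+1→4
ply 2, X at 6 | -1=-1→5*; -3=-1→3
ply 3, O at 5 | -1=+1→4*; -3=+1→2
ply 4, X at 4 | -1=-1→3*; -3=-1→1
ply 5, O at 3 | -1=+1→2*; -3=+1→0
ply 6, X at 2 | -1=-1→1*
ply 7, O at 1 | -1=+1→0*
ply 8: 0 is terminal -1 (X); from 7 depth 7

O winning at [7]: True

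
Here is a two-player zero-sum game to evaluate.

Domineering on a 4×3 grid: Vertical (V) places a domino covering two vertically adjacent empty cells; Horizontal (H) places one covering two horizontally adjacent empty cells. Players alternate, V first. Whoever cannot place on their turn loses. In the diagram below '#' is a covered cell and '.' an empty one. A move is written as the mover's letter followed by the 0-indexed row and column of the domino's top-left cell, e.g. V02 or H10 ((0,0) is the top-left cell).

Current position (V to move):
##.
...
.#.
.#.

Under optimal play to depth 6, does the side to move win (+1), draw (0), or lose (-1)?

value(##./.../.#./.#., V) = +1

p1 V@[##./.../.#./.#.]: V02[###/..#/.#./.#.]+1* V10[##./#../##./.#.]+1 V12[##./..#/.##/.#.]+1 V20[##./.../##./##.]+1 V22[##./.../.##/.##]+1
p2 H@[###/..#/.#./.#.]: H10[###/###/.#./.#.]-1*
p3 V@[###/###/.#./.#.]: V20[###/###/##./##.]+1* V22[###/###/.##/.##]+1
p4 H@[###/###/##./##.] terminal -1; root [##./.../.#./.#.] d6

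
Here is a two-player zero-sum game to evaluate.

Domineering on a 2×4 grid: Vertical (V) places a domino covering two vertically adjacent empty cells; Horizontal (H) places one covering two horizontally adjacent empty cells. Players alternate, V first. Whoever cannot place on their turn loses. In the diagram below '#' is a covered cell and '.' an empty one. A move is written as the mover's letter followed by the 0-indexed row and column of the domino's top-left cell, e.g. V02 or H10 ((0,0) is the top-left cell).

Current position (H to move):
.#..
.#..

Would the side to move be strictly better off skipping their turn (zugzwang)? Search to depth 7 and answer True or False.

zugzwang(.#../.#.., H) = False

p1 H@[.#../.#..]: H02[.###/.#..]+1* H12[.#../.###]+1
p2 V@[.###/.#..]: V00[####/##..]-1*
p3 H@[####/##..]: H12[####/####]+1*
p4 V@[####/####] terminal -1; root [.#../.#..] d7
if H skipped the turn, V would face:
~ p1 V@[.#../.#..]: V00[##../##..]-1 V02[.##./.##.]+1* V03[.#.#/.#.#]+1
~ p2 H@[.##./.##.] terminal -1; root [.#../.#..] d7
compare (H): move=+1 vs pass=-1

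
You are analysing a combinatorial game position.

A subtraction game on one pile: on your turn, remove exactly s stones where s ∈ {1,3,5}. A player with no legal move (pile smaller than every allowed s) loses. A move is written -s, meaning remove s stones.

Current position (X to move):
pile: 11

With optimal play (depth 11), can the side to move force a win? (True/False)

X winning at [11]: True

p1 X@[11]: -1[10]+1* -3[8]+1 -5[6]+1
p2 O@[10]: -1[9]-1* -3[7]-1 -5[5]-1
p3 X@[9]: -1[8]+1* -3[6]+1 -5[4]+1
p4 O@[8]: -1[7]-1* -3[5]-1 -5[3]-1
p5 X@[7]: -1[6]+1* -3[4]+1 -5[2]+1
p6 O@[6]: -1[5]-1* -3[3]-1 -5[1]-1
p7 X@[5]: -1[4]+1* -3[2]+1 -5[0]+1
p8 O@[4]: -1[3]-1* -3[1]-1
p9 X@[3]: -1[2]+1* -3[0]+1
p10 O@[2]: -1[1]-1*
p11 X@[1]: -1[0]+1*
p12 O@[0] terminal -1; root [11] d11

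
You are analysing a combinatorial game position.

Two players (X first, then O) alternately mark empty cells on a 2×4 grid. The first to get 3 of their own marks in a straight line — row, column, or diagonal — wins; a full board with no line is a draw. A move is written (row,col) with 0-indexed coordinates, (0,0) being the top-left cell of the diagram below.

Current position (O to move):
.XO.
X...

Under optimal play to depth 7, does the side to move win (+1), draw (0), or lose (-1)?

value(.XO./X..., O) = 0

ply 1, O at .XO./X... | (0,0)=+0→OXO./X...*; (0,3)=+0→.XOO/X...; (1,1)=+0→.XO./XO..; (1,2)=+0→.XO./X.O.; (1,3)=+0→.XO./X..O
ply 2, X at OXO./X... | (0,3)=+0→OXOX/X...*; (1,1)=+0→OXO./XX..; (1,2)=+0→OXO./X.X.; (1,3)=+0→OXO./X..X
ply 3, O at OXOX/X... | (1,1)=+0→OXOX/XO..*; (1,2)=+0→OXOX/X.O.; (1,3)=+0→OXOX/X..O
ply 4, X at OXOX/XO.. | (1,2)=+0→OXOX/XOX.*; (1,3)=+0→OXOX/XO.X
ply 5, O at OXOX/XOX. | (1,3)=+0→OXOX/XOXO*
ply 6: OXOX/XOXO is terminal +0 (X); from .XO./X... depth 7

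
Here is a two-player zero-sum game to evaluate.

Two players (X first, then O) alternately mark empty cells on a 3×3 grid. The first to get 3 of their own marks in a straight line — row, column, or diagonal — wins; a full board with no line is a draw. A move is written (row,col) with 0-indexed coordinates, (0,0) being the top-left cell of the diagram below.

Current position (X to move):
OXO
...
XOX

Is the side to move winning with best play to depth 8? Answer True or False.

p1 X@[OXO/.../XOX]: (1,0)[OXO/X../XOX]+0* (1,1)[OXO/.X./XOX]+0 (1,2)[OXO/..X/XOX]+0
p2 O@[OXO/X../XOX]: (1,1)[OXO/XO./XOX]+0* (1,2)[OXO/X.O/XOX]+0
p3 X@[OXO/XO./XOX]: (1,2)[OXO/XOX/XOX]+0*
p4 O@[OXO/XOX/XOX] terminal +0; root [OXO/.../XOX] d8

X winning at [OXO/.../XOX]: False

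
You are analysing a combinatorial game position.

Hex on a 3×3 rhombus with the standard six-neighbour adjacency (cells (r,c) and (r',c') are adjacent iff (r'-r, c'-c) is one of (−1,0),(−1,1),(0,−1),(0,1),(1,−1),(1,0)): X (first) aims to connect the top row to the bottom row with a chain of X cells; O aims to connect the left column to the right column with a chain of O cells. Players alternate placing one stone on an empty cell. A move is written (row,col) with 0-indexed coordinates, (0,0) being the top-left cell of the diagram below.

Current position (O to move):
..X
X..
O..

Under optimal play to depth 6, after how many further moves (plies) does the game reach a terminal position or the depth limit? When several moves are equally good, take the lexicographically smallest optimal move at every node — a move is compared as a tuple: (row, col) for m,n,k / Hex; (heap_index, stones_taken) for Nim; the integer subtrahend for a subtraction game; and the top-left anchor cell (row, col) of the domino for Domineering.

p1 O@[..X/X../O..]: (0,0)[O.X/X../O..]-1 (0,1)[.OX/X../O..]-1 (1,1)[..X/XO./O..]-1 (1,2)[..X/X.O/O..]+1* (2,1)[..X/X../OO.]+1 (2,2)[..X/X../O.O]-1
p2 X@[..X/X.O/O..]: (0,0)[X.X/X.O/O..]-1* (0,1)[.XX/X.O/O..]-1 (1,1)[..X/XXO/O..]-1 (2,1)[..X/X.O/OX.]-1 (2,2)[..X/X.O/O.X]-1
p3 O@[X.X/X.O/O..]: (0,1)[XOX/X.O/O..]+1* (1,1)[X.X/XOO/O..]+1 (2,1)[X.X/X.O/OO.]+1 (2,2)[X.X/X.O/O.O]+1
p4 X@[XOX/X.O/O..]: (1,1)[XOX/XXO/O..]-1* (2,1)[XOX/X.O/OX.]-1 (2,2)[XOX/X.O/O.X]-1
p5 O@[XOX/XXO/O..]: (2,1)[XOX/XXO/OO.]+1* (2,2)[XOX/XXO/O.O]-1
p6 X@[XOX/XXO/OO.] terminal -1; root [..X/X../O..] d6

PV length from [..X/X../O..]: 5 plies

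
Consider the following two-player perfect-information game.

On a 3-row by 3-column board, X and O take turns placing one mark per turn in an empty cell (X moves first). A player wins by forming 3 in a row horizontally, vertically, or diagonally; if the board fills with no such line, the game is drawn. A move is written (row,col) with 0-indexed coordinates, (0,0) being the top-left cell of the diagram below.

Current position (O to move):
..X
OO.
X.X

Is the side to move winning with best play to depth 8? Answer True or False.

[..X/OO./X.X] O move#1: (0,0):-1/O.X/OO./X.X, (0,1):-1/.OX/OO./X.X, (1,2):+1/..X/OOO/X.X*, (2,1):-1/..X/OO./XOX
[..X/OOO/X.X] end (terminal -1, X#2); searched ..X/OO./X.X to 8

O winning at [..X/OO./X.X]: True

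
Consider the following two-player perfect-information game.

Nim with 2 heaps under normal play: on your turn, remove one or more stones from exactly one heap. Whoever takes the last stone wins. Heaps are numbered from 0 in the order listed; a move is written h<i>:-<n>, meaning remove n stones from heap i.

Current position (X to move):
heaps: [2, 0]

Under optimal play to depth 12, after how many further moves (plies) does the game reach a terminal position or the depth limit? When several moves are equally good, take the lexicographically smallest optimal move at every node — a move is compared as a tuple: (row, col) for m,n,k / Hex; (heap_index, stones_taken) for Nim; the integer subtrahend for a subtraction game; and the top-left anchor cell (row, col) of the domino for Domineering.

[(2,0)] X move#1: h0:-1:-1/(1,0), h0:-2:+1/(0,0)*
[(0,0)] end (terminal -1, O#2); searched (2,0) to 12

PV length from [(2,0)]: 1 ply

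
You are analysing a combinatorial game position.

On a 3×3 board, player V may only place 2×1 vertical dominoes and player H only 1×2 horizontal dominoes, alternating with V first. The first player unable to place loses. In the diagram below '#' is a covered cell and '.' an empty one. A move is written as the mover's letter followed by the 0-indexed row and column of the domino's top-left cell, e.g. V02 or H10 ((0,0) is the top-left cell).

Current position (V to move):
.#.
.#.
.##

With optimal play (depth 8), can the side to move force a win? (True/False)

ply 1, V at .#./.#./.## | V00=+1→##./##./.##*; V02=+1→.##/.##/.##; V10=+1→.#./##./###
ply 2: ##./##./.## is terminal -1 (H); from .#./.#./.## depth 8

V winning at [.#./.#./.##]: True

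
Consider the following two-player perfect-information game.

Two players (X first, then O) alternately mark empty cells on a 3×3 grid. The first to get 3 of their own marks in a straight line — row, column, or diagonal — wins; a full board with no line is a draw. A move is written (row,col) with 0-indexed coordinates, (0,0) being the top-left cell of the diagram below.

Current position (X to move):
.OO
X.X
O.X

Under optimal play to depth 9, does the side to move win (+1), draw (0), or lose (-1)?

ply 1, X at .OO/X.X/O.X | (0,0)=-1→XOO/X.X/O.X; (1,1)=+1→.OO/XXX/O.X*; (2,1)=-1→.OO/X.X/OXX
ply 2: .OO/XXX/O.X is terminal -1 (O); from .OO/X.X/O.X depth 9

value(.OO/X.X/O.X, X) = +1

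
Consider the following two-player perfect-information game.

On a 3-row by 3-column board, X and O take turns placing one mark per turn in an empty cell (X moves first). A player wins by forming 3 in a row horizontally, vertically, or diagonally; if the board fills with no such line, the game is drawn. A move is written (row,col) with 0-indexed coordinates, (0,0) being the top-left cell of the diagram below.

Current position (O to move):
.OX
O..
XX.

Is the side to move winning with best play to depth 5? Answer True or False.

O winning at [.OX/O../XX.]: False

[.OX/O../XX.] O move#1: (0,0):-1/OOX/O../XX.*, (1,1):-1/.OX/OO./XX., (1,2):-1/.OX/O.O/XX., (2,2):-1/.OX/O../XXO
[OOX/O../XX.] X move#2: (1,1):+1/OOX/OX./XX.*, (1,2):+1/OOX/O.X/XX., (2,2):+1/OOX/O../XXX
[OOX/OX./XX.] end (terminal -1, O#3); searched .OX/O../XX. to 5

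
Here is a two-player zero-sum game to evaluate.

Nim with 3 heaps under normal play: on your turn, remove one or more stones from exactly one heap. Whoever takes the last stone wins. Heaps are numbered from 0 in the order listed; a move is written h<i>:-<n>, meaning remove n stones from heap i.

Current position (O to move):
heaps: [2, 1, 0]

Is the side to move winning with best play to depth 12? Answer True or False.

O winning at [(2,1,0)]: True

[(2,1,0)] O move#1: h0:-1:+1/(1,1,0)*, h0:-2:-1/(0,1,0), h1:-1:-1/(2,0,0)
[(1,1,0)] X move#2: h0:-1:-1/(0,1,0)*, h1:-1:-1/(1,0,0)
[(0,1,0)] O move#3: h1:-1:+1/(0,0,0)*
[(0,0,0)] end (terminal -1, X#4); searched (2,1,0) to 12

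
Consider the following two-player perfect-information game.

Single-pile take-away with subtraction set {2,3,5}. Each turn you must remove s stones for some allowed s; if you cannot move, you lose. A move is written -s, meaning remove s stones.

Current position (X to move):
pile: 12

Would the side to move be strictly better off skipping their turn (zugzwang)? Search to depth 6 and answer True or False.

[12] X move#1: -2:-1/10, -3:-1/9, -5:+1/7*
[7] O move#2: -2:-1/5*, -3:-1/4, -5:-1/2
[5] X move#3: -2:-1/3, -3:-1/2, -5:+1/0*
[0] end (terminal -1, O#4); searched 12 to 6
pass branch (O moves first from the same position):
  | [12] O move#1: -2:-1/10, -3:-1/9, -5:+1/7*
  | [7] X move#2: -2:-1/5*, -3:-1/4, -5:-1/2
  | [5] O move#3: -2:-1/3, -3:-1/2, -5:+1/0*
  | [0] end (terminal -1, X#4); searched 12 to 6
X moving scores +1; X passing scores -1

zugzwang(12, X) = False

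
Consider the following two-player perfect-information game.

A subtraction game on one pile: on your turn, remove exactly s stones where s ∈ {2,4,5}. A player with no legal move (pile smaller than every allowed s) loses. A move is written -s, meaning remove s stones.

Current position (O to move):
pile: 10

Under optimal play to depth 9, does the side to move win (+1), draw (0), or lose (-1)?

[10] O move#1: -2:+1/8*, -4:-1/6, -5:-1/5
[8] X move#2: -2:-1/6*, -4:-1/4, -5:-1/3
[6] O move#3: -2:-1/4, -4:-1/2, -5:+1/1*
[1] end (terminal -1, X#4); searched 10 to 9

value(10, O) = +1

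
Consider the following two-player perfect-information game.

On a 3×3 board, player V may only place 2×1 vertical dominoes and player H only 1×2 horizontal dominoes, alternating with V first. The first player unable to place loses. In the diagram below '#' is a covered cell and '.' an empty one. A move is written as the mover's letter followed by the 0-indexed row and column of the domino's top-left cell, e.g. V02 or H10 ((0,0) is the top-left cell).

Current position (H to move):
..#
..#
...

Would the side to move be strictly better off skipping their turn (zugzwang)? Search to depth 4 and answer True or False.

p1 H@[..#/..#/...]: H00[###/..#/...]-1 H10[..#/###/...]+1* H20[..#/..#/##.]-1 H21[..#/..#/.##]-1
p2 V@[..#/###/...] terminal -1; root [..#/..#/...] d4
pass branch (V moves first from the same position):
  | p1 V@[..#/..#/...]: V00[#.#/#.#/...]+1* V01[.##/.##/...]+1 V10[..#/#.#/#..]+1 V11[..#/.##/.#.]+1
  | p2 H@[#.#/#.#/...]: H20[#.#/#.#/##.]-1* H21[#.#/#.#/.##]-1
  | p3 V@[#.#/#.#/##.]: V01[###/###/##.]+1*
  | p4 H@[###/###/##.] terminal -1; root [..#/..#/...] d4
H moving scores +1; H passing scores -1

zugzwang(..#/..#/..., H) = False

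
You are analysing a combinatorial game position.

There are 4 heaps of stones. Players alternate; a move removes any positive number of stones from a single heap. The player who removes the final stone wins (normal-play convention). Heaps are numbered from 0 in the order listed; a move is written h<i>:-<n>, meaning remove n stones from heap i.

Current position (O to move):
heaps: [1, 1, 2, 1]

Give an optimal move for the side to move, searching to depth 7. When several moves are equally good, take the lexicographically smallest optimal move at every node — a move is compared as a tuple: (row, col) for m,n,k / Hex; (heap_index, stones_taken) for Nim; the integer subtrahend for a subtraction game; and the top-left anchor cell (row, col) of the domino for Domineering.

ply 1, O at (1,1,2,1) | h0:-1=-1→(0,1,2,1); h1:-1=-1→(1,0,2,1); h2:-1=+1→(1,1,1,1)*; h2:-2=-1→(1,1,0,1); h3:-1=-1→(1,1,2,0)
ply 2, X at (1,1,1,1) | h0:-1=-1→(0,1,1,1)*; h1:-1=-1→(1,0,1,1); h2:-1=-1→(1,1,0,1); h3:-1=-1→(1,1,1,0)
ply 3, O at (0,1,1,1) | h1:-1=+1→(0,0,1,1)*; h2:-1=+1→(0,1,0,1); h3:-1=+1→(0,1,1,0)
ply 4, X at (0,0,1,1) | h2:-1=-1→(0,0,0,1)*; h3:-1=-1→(0,0,1,0)
ply 5, O at (0,0,0,1) | h3:-1=+1→(0,0,0,0)*
ply 6: (0,0,0,0) is terminal -1 (X); from (1,1,2,1) depth 7

O's best at [(1,1,2,1)]: h2:-1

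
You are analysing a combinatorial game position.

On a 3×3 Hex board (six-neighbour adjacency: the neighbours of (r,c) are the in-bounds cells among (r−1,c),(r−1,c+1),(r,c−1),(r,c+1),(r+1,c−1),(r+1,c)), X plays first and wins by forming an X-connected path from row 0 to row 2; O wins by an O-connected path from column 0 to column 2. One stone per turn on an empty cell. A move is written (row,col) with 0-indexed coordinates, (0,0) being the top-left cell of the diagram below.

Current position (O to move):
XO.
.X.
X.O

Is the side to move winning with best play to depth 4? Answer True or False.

ply 1, O at XO./.X./X.O | (0,2)=-1→XOO/.X./X.O*; (1,0)=-1→XO./OX./X.O; (1,2)=-1→XO./.XO/X.O; (2,1)=-1→XO./.X./XOO
ply 2, X at XOO/.X./X.O | (1,0)=+1→XOO/XX./X.O*; (1,2)=-1→XOO/.XX/X.O; (2,1)=-1→XOO/.X./XXO
ply 3: XOO/XX./X.O is terminal -1 (O); from XO./.X./X.O depth 4

O winning at [XO./.X./X.O]: False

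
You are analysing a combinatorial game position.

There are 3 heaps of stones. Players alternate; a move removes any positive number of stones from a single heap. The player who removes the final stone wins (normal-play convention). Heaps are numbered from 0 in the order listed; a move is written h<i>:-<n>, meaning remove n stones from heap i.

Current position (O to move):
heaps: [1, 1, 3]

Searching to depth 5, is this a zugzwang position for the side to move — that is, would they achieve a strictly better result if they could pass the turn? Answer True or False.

ply 1, O at (1,1,3) | h0:-1=-1→(0,1,3); h1:-1=-1→(1,0,3); h2:-1=-1→(1,1,2); h2:-2=-1→(1,1,1); h2:-3=+1→(1,1,0)*
ply 2, X at (1,1,0) | h0:-1=-1→(0,1,0)*; h1:-1=-1→(1,0,0)
ply 3, O at (0,1,0) | h1:-1=+1→(0,0,0)*
ply 4: (0,0,0) is terminal -1 (X); from (1,1,3) depth 5
if O skipped the turn, X would face:
~ ply 1, X at (1,1,3) | h0:-1=-1→(0,1,3); h1:-1=-1→(1,0,3); h2:-1=-1→(1,1,2); h2:-2=-1→(1,1,1); h2:-3=+1→(1,1,0)*
~ ply 2, O at (1,1,0) | h0:-1=-1→(0,1,0)*; h1:-1=-1→(1,0,0)
~ ply 3, X at (0,1,0) | h1:-1=+1→(0,0,0)*
~ ply 4: (0,0,0) is terminal -1 (O); from (1,1,3) depth 5
compare (O): move=+1 vs pass=-1

zugzwang((1,1,3), O) = False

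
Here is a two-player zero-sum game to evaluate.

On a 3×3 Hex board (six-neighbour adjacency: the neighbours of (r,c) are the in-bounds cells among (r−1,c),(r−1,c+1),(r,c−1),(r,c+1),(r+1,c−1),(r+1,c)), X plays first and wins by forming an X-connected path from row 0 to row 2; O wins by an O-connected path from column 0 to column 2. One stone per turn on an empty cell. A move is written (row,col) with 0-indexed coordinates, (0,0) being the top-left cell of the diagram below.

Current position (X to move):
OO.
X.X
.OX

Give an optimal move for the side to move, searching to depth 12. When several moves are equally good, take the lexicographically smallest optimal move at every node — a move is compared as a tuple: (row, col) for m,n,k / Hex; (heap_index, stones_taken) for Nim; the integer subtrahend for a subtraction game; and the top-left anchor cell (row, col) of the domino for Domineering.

ply 1, X at OO./X.X/.OX | (0,2)=+1→OOX/X.X/.OX*; (1,1)=-1→OO./XXX/.OX; (2,0)=-1→OO./X.X/XOX
ply 2: OOX/X.X/.OX is terminal -1 (O); from OO./X.X/.OX depth 12

X's best at [OO./X.X/.OX]: (0,2)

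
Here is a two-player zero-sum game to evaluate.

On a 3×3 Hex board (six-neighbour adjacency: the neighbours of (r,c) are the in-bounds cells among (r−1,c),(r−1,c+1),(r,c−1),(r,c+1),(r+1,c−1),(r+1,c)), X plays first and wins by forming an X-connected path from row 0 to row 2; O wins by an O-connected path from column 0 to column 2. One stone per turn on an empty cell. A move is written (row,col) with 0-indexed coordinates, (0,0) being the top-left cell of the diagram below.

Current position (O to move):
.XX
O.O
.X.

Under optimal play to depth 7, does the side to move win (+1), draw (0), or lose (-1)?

ply 1, O at .XX/O.O/.X. | (0,0)=-1→OXX/O.O/.X.; (1,1)=+1→.XX/OOO/.X.*; (2,0)=-1→.XX/O.O/OX.; (2,2)=-1→.XX/O.O/.XO
ply 2: .XX/OOO/.X. is terminal -1 (X); from .XX/O.O/.X. depth 7

value(.XX/O.O/.X., O) = +1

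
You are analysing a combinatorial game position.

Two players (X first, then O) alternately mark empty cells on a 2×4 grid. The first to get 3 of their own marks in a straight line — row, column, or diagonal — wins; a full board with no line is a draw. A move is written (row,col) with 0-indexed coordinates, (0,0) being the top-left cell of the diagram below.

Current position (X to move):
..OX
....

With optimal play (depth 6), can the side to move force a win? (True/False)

X winning at [..OX/....]: False

ply 1, X at ..OX/.... | (0,0)=+0→X.OX/....*; (0,1)=+0→.XOX/....; (1,0)=+0→..OX/X...; (1,1)=+0→..OX/.X..; (1,2)=+0→..OX/..X.; (1,3)=+0→..OX/...X
ply 2, O at X.OX/.... | (0,1)=+0→XOOX/....*; (1,0)=+0→X.OX/O...; (1,1)=+0→X.OX/.O..; (1,2)=+0→X.OX/..O.; (1,3)=+0→X.OX/...O
ply 3, X at XOOX/.... | (1,0)=+0→XOOX/X...*; (1,1)=+0→XOOX/.X..; (1,2)=+0→XOOX/..X.; (1,3)=+0→XOOX/...X
ply 4, O at XOOX/X... | (1,1)=+0→XOOX/XO..*; (1,2)=+0→XOOX/X.O.; (1,3)=+0→XOOX/X..O
ply 5, X at XOOX/XO.. | (1,2)=+0→XOOX/XOX.*; (1,3)=+0→XOOX/XO.X
ply 6, O at XOOX/XOX. | (1,3)=+0→XOOX/XOXO*
ply 7: XOOX/XOXO is terminal +0 (X); from ..OX/.... depth 6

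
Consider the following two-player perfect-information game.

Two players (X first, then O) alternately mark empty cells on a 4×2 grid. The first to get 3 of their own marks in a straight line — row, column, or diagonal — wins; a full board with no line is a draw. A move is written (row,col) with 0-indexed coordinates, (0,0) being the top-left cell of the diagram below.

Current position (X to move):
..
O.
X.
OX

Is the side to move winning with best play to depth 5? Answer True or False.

X winning at [../O./X./OX]: False

[../O./X./OX] X move#1: (0,0):+0/X./O./X./OX*, (0,1):+0/.X/O./X./OX, (1,1):+0/../OX/X./OX, (2,1):+0/../O./XX/OX
[X./O./X./OX] O move#2: (0,1):+0/XO/O./X./OX*, (1,1):+0/X./OO/X./OX, (2,1):+0/X./O./XO/OX
[XO/O./X./OX] X move#3: (1,1):+0/XO/OX/X./OX*, (2,1):+0/XO/O./XX/OX
[XO/OX/X./OX] O move#4: (2,1):+0/XO/OX/XO/OX*
[XO/OX/XO/OX] end (terminal +0, X#5); searched ../O./X./OX to 5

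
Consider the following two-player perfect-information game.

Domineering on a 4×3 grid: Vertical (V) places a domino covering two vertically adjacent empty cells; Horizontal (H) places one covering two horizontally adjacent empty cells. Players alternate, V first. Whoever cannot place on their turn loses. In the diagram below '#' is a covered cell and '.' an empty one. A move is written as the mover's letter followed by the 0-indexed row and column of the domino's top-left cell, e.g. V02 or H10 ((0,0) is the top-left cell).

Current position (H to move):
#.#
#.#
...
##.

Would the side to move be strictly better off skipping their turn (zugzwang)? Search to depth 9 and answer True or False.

zugzwang(#.#/#.#/.../##., H) = False

p1 H@[#.#/#.#/.../##.]: H20[#.#/#.#/##./##.]-1* H21[#.#/#.#/.##/##.]-1
p2 V@[#.#/#.#/##./##.]: V01[###/###/##./##.]+1* V22[#.#/#.#/###/###]+1
p3 H@[###/###/##./##.] terminal -1; root [#.#/#.#/.../##.] d9
pass branch (V moves first from the same position):
  | p1 V@[#.#/#.#/.../##.]: V01[###/###/.../##.]-1 V11[#.#/###/.#./##.]+1* V22[#.#/#.#/..#/###]+1
  | p2 H@[#.#/###/.#./##.] terminal -1; root [#.#/#.#/.../##.] d9
H moving scores -1; H passing scores -1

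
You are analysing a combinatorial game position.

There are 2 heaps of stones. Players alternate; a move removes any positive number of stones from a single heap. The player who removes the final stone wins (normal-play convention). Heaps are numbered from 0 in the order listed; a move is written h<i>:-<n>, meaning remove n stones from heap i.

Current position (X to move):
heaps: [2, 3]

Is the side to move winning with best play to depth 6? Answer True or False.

[(2,3)] X move#1: h0:-1:-1/(1,3), h0:-2:-1/(0,3), h1:-1:+1/(2,2)*, h1:-2:-1/(2,1), h1:-3:-1/(2,0)
[(2,2)] O move#2: h0:-1:-1/(1,2)*, h0:-2:-1/(0,2), h1:-1:-1/(2,1), h1:-2:-1/(2,0)
[(1,2)] X move#3: h0:-1:-1/(0,2), h1:-1:+1/(1,1)*, h1:-2:-1/(1,0)
[(1,1)] O move#4: h0:-1:-1/(0,1)*, h1:-1:-1/(1,0)
[(0,1)] X move#5: h1:-1:+1/(0,0)*
[(0,0)] end (terminal -1, O#6); searched (2,3) to 6

X winning at [(2,3)]: True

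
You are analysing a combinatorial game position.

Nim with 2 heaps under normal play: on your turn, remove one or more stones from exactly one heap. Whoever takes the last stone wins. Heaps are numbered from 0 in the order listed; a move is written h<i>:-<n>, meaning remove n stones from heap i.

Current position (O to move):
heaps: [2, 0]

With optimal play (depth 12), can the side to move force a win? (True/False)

[(2,0)] O move#1: h0:-1:-1/(1,0), h0:-2:+1/(0,0)*
[(0,0)] end (terminal -1, X#2); searched (2,0) to 12

O winning at [(2,0)]: True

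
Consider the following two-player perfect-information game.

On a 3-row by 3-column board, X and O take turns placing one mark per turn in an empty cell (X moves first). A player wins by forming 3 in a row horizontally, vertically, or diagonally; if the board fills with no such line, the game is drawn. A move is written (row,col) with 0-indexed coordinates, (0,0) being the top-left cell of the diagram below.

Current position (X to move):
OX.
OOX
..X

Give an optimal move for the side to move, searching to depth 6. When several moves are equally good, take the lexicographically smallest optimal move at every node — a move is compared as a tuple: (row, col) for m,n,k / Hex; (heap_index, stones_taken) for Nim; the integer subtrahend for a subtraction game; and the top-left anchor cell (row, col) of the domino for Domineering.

X's best at [OX./OOX/..X]: (0,2)

p1 X@[OX./OOX/..X]: (0,2)[OXX/OOX/..X]+1* (2,0)[OX./OOX/X.X]+1 (2,1)[OX./OOX/.XX]-1
p2 O@[OXX/OOX/..X] terminal -1; root [OX./OOX/..X] d6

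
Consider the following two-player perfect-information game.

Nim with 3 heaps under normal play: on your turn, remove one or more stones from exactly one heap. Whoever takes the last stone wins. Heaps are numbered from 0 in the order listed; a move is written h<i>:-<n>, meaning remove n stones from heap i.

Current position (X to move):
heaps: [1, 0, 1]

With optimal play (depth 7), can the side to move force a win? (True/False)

X winning at [(1,0,1)]: False

ply 1, X at (1,0,1) | h0:-1=-1→(0,0,1)*; h2:-1=-1→(1,0,0)
ply 2, O at (0,0,1) | h2:-1=+1→(0,0,0)*
ply 3: (0,0,0) is terminal -1 (X); from (1,0,1) depth 7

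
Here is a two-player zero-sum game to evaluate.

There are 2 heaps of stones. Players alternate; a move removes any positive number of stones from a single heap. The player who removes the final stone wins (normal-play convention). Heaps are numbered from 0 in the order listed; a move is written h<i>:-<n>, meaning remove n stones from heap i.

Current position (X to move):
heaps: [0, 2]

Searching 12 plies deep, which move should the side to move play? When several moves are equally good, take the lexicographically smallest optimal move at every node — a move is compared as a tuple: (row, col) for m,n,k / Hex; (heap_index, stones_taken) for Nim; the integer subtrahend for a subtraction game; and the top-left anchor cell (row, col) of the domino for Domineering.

X's best at [(0,2)]: h1:-2

ply 1, X at (0,2) | h1:-1=-1→(0,1); h1:-2=+1→(0,0)*
ply 2: (0,0) is terminal -1 (O); from (0,2) depth 12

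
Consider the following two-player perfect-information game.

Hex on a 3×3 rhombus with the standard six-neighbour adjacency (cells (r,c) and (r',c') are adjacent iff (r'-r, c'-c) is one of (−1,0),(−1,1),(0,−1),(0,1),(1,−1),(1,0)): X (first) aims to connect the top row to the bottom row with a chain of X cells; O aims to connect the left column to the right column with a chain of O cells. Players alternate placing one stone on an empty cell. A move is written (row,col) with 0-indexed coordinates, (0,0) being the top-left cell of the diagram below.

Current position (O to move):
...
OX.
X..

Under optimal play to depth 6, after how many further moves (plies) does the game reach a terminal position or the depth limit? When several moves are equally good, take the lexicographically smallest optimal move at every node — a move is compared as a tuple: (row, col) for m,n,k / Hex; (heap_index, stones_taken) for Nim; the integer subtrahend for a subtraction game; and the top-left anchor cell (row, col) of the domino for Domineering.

PV length from [.../OX./X..]: 2 plies

[.../OX./X..] O move#1: (0,0):-1/O../OX./X..*, (0,1):-1/.O./OX./X.., (0,2):-1/..O/OX./X.., (1,2):-1/.../OXO/X.., (2,1):-1/.../OX./XO., (2,2):-1/.../OX./X.O
[O../OX./X..] X move#2: (0,1):+1/OX./OX./X..*, (0,2):+1/O.X/OX./X.., (1,2):+1/O../OXX/X.., (2,1):+1/O../OX./XX., (2,2):+1/O../OX./X.X
[OX./OX./X..] end (terminal -1, O#3); searched .../OX./X.. to 6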